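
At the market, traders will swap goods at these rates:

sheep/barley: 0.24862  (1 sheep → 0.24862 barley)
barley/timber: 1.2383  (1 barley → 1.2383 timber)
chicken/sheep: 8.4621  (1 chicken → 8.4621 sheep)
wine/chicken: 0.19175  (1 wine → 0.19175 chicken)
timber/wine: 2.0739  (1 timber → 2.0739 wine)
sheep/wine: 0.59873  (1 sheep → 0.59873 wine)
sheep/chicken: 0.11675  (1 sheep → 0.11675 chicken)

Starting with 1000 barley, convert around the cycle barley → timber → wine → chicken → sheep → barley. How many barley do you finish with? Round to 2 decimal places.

1000 barley × 1.2383 = 1238.3 timber
1238.3 timber × 2.0739 = 2568.11037 wine
2568.11037 wine × 0.19175 = 492.4351634475 chicken
492.4351634475 chicken × 8.4621 = 4167.03559660908975 sheep
4167.03559660908975 sheep × 0.24862 = 1036.008390028951893645 barley

1036.01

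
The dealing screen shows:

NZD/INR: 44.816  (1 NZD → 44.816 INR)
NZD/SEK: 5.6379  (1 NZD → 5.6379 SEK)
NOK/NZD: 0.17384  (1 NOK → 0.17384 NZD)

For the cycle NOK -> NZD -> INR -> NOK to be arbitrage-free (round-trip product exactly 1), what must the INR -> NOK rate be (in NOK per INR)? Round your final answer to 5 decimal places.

Known legs of the cycle: 0.17384 × 44.816 = 7.79081344
For no arbitrage the full-cycle product must be 1, so the missing rate is 1 / 7.79081344 ≈ 0.1283563.

0.12836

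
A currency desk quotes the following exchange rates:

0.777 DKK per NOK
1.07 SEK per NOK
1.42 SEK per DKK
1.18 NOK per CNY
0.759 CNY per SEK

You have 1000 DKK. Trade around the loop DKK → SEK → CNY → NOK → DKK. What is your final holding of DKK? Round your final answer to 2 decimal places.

988.17

1000 DKK × 1.42 = 1420 SEK
1420 SEK × 0.759 = 1077.78 CNY
1077.78 CNY × 1.18 = 1271.7804 NOK
1271.7804 NOK × 0.777 = 988.1733708 DKK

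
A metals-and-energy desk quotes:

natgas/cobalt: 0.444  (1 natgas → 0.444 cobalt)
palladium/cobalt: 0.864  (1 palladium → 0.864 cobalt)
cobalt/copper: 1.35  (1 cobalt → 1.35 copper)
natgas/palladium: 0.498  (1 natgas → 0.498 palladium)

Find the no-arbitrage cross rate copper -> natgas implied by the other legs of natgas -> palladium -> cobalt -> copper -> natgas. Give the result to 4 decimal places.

1.7216

Known legs of the cycle: 0.498 × 0.864 × 1.35 = 0.5808672
For no arbitrage the full-cycle product must be 1, so the missing rate is 1 / 0.5808672 ≈ 1.721564.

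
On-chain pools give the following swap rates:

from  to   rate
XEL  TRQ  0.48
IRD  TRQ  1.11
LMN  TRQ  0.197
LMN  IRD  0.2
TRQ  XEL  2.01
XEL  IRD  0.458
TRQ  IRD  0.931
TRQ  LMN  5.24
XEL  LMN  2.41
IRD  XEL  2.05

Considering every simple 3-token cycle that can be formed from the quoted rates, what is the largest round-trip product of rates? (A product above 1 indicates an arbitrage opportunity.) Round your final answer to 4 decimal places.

1.1633

IRD→TRQ→LMN→IRD: 1.11 × 5.24 × 0.2 = 1.16328
IRD→TRQ→XEL→IRD: 1.11 × 2.01 × 0.458 = 1.02184
IRD→XEL→LMN→IRD: 2.05 × 2.41 × 0.2 = 0.98810
XEL→LMN→TRQ→XEL: 2.41 × 0.197 × 2.01 = 0.95429
IRD→XEL→TRQ→IRD: 2.05 × 0.48 × 0.931 = 0.91610
Maximum is IRD→TRQ→LMN→IRD at 1.1633; arbitrage exists.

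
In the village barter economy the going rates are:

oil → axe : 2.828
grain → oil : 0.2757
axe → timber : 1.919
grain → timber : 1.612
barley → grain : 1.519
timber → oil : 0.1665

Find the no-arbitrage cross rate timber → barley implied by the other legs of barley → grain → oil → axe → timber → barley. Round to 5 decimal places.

0.44000

Known legs of the cycle: 1.519 × 0.2757 × 2.828 × 1.919 = 2.2727356264956
For no arbitrage the full-cycle product must be 1, so the missing rate is 1 / 2.2727356264956 ≈ 0.4399984.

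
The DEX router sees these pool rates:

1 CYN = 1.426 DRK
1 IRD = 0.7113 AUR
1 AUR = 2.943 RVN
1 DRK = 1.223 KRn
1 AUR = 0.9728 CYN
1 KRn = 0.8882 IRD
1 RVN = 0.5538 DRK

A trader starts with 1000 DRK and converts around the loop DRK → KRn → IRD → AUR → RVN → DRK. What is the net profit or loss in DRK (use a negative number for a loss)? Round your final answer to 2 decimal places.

259.31

1000 DRK × 1.223 = 1223 KRn
1223 KRn × 0.8882 = 1086.2686 IRD
1086.2686 IRD × 0.7113 = 772.66285518 AUR
772.66285518 AUR × 2.943 = 2273.94678279474 RVN
2273.94678279474 RVN × 0.5538 = 1259.311728311727012 DRK
Net change: 1259.311728311727012 − 1000 = 259.311728311727012 DRK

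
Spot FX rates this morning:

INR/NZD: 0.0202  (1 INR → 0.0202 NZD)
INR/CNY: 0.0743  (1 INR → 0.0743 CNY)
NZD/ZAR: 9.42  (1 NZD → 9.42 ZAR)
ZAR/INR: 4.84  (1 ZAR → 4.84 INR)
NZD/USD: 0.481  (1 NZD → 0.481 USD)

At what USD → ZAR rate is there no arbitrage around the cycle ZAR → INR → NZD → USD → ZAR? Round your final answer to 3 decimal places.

21.265

Known legs of the cycle: 4.84 × 0.0202 × 0.481 = 0.047026408
For no arbitrage the full-cycle product must be 1, so the missing rate is 1 / 0.047026408 ≈ 21.26465.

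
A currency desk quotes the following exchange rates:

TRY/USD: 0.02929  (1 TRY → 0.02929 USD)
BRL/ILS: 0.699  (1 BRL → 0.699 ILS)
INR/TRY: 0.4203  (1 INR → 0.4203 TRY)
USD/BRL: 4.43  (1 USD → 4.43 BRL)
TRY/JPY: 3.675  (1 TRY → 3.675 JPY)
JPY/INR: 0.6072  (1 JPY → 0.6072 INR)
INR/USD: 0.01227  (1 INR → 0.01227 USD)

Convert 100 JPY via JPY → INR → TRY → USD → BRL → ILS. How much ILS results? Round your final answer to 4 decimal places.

100 JPY × 0.6072 = 60.72 INR
60.72 INR × 0.4203 = 25.520616 TRY
25.520616 TRY × 0.02929 = 0.74749884264 USD
0.74749884264 USD × 4.43 = 3.3114198728952 BRL
3.3114198728952 BRL × 0.699 = 2.3146824911537448 ILS

2.3147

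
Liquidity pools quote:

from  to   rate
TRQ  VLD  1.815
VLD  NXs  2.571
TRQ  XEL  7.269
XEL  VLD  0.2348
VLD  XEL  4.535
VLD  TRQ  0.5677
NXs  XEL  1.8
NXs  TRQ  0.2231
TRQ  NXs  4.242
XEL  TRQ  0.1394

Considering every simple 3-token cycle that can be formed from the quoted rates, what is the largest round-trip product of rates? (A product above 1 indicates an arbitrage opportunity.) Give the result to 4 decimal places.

XEL→TRQ→VLD→XEL: 0.1394 × 1.815 × 4.535 = 1.14740
NXs→XEL→VLD→NXs: 1.8 × 0.2348 × 2.571 = 1.08661
NXs→XEL→TRQ→NXs: 1.8 × 0.1394 × 4.242 = 1.06440
NXs→TRQ→VLD→NXs: 0.2231 × 1.815 × 2.571 = 1.04107
XEL→VLD→TRQ→XEL: 0.2348 × 0.5677 × 7.269 = 0.96893
Maximum is XEL→TRQ→VLD→XEL at 1.1474; arbitrage exists.

1.1474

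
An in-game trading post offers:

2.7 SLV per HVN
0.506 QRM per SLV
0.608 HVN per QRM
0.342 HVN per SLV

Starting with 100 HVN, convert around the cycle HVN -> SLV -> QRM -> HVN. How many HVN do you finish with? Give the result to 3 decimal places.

100 HVN × 2.7 = 270 SLV
270 SLV × 0.506 = 136.62 QRM
136.62 QRM × 0.608 = 83.06496 HVN

83.065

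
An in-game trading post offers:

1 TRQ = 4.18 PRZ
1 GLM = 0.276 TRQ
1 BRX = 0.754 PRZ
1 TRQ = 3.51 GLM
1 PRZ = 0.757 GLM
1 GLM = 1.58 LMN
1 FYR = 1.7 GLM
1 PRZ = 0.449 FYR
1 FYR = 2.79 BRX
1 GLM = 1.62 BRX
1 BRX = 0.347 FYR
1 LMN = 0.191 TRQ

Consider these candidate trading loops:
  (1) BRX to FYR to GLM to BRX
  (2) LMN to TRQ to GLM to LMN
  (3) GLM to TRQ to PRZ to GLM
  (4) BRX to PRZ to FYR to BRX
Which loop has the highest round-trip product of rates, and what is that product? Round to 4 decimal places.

1.0592

(1) 0.347 × 1.7 × 1.62 = 0.95564
(2) 0.191 × 3.51 × 1.58 = 1.05925
(3) 0.276 × 4.18 × 0.757 = 0.87334
(4) 0.754 × 0.449 × 2.79 = 0.94454
Highest is cycle (2) at 1.0592 (>1, arbitrage).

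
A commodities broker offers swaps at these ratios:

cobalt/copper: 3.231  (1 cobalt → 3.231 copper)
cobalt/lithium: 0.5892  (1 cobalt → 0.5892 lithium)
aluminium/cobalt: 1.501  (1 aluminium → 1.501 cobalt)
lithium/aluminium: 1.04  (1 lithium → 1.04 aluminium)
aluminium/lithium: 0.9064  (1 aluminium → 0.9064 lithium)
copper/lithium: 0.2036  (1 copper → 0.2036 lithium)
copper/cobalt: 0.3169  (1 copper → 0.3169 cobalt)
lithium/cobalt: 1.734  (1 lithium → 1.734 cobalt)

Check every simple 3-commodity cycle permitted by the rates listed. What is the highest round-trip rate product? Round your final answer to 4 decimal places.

1.1407

cobalt→copper→lithium→cobalt: 3.231 × 0.2036 × 1.734 = 1.14068
cobalt→lithium→aluminium→cobalt: 0.5892 × 1.04 × 1.501 = 0.91976
Maximum is cobalt→copper→lithium→cobalt at 1.1407; arbitrage exists.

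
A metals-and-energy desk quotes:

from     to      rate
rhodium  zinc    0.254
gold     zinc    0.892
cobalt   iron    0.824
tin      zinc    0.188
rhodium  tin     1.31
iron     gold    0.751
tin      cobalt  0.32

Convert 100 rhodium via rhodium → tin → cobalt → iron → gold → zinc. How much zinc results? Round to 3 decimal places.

23.139

100 rhodium × 1.31 = 131 tin
131 tin × 0.32 = 41.92 cobalt
41.92 cobalt × 0.824 = 34.54208 iron
34.54208 iron × 0.751 = 25.94110208 gold
25.94110208 gold × 0.892 = 23.13946305536 zinc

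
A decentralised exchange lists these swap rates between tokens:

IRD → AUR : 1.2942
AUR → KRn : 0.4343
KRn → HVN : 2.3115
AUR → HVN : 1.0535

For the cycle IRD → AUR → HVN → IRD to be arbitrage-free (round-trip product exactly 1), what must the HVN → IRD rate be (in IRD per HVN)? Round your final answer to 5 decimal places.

0.73344

Known legs of the cycle: 1.2942 × 1.0535 = 1.3634397
For no arbitrage the full-cycle product must be 1, so the missing rate is 1 / 1.3634397 ≈ 0.7334391.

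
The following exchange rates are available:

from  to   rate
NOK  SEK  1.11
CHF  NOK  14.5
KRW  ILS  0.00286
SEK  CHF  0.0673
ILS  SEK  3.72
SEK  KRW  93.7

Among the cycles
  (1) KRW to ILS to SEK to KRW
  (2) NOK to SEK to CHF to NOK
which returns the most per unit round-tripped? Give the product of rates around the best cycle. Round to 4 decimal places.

(1) 0.00286 × 3.72 × 93.7 = 0.99689
(2) 1.11 × 0.0673 × 14.5 = 1.08319
Highest is cycle (2) at 1.0832 (>1, arbitrage).

1.0832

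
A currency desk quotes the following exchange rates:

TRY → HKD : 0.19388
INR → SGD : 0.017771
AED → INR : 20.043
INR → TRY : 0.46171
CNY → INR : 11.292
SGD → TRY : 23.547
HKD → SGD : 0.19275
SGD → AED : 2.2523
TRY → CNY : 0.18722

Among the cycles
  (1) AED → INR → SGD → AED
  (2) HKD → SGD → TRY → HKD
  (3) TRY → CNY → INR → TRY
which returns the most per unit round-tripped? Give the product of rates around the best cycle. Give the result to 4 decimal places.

(1) 20.043 × 0.017771 × 2.2523 = 0.80223
(2) 0.19275 × 23.547 × 0.19388 = 0.87996
(3) 0.18722 × 11.292 × 0.46171 = 0.97610
Highest is cycle (3) at 0.9761 (≤1, no arbitrage).

0.9761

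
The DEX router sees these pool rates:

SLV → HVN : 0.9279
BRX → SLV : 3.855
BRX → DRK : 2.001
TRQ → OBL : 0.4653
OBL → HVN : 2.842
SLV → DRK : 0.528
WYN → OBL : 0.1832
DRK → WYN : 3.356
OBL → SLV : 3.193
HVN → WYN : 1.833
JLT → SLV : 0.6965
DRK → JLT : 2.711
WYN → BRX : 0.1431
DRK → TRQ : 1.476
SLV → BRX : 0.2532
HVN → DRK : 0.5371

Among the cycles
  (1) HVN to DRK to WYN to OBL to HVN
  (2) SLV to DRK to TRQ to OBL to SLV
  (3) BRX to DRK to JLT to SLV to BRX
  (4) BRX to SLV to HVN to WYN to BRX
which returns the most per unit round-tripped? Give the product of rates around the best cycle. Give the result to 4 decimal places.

1.1578

(1) 0.5371 × 3.356 × 0.1832 × 2.842 = 0.93848
(2) 0.528 × 1.476 × 0.4653 × 3.193 = 1.15785
(3) 2.001 × 2.711 × 0.6965 × 0.2532 = 0.95667
(4) 3.855 × 0.9279 × 1.833 × 0.1431 = 0.93827
Highest is cycle (2) at 1.1578 (>1, arbitrage).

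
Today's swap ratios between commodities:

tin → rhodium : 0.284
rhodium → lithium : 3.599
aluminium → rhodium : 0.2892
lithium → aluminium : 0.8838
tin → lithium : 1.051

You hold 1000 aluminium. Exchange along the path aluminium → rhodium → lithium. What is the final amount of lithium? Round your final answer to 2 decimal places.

1000 aluminium × 0.2892 = 289.2 rhodium
289.2 rhodium × 3.599 = 1040.8308 lithium

1040.83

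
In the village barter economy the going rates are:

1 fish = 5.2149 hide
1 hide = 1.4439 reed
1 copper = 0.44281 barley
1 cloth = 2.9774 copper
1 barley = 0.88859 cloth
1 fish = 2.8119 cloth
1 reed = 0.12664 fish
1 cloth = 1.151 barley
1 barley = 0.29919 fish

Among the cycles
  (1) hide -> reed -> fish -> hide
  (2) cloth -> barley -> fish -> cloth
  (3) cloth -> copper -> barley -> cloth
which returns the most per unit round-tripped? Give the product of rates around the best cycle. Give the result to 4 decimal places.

(1) 1.4439 × 0.12664 × 5.2149 = 0.95357
(2) 1.151 × 0.29919 × 2.8119 = 0.96833
(3) 2.9774 × 0.44281 × 0.88859 = 1.17154
Highest is cycle (3) at 1.1715 (>1, arbitrage).

1.1715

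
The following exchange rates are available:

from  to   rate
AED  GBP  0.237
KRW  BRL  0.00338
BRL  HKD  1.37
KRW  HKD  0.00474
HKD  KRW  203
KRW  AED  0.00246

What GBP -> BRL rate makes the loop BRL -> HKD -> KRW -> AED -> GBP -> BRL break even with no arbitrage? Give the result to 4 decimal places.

6.1674

Known legs of the cycle: 1.37 × 203 × 0.00246 × 0.237 = 0.1621436922
For no arbitrage the full-cycle product must be 1, so the missing rate is 1 / 0.1621436922 ≈ 6.167369.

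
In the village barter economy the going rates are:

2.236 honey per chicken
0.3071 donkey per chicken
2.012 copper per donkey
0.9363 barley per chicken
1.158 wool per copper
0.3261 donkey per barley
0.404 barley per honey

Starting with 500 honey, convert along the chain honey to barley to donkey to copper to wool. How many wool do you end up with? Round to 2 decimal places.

153.48

500 honey × 0.404 = 202 barley
202 barley × 0.3261 = 65.8722 donkey
65.8722 donkey × 2.012 = 132.5348664 copper
132.5348664 copper × 1.158 = 153.4753752912 wool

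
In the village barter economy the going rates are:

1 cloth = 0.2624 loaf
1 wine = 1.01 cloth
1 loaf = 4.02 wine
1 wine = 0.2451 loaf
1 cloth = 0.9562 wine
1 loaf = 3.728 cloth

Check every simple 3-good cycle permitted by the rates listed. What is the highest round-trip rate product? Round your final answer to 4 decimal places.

1.0654

loaf→wine→cloth→loaf: 4.02 × 1.01 × 0.2624 = 1.06540
loaf→cloth→wine→loaf: 3.728 × 0.9562 × 0.2451 = 0.87371
Maximum is loaf→wine→cloth→loaf at 1.0654; arbitrage exists.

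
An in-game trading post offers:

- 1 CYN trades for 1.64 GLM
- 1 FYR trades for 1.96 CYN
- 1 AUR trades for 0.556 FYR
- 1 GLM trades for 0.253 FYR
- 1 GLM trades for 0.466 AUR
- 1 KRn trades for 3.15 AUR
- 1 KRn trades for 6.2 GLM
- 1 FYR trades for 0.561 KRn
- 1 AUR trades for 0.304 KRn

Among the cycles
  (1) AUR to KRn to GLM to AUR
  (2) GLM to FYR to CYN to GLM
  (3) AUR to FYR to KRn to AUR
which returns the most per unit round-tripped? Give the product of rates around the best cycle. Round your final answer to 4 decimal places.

(1) 0.304 × 6.2 × 0.466 = 0.87832
(2) 0.253 × 1.96 × 1.64 = 0.81324
(3) 0.556 × 0.561 × 3.15 = 0.98254
Highest is cycle (3) at 0.9825 (≤1, no arbitrage).

0.9825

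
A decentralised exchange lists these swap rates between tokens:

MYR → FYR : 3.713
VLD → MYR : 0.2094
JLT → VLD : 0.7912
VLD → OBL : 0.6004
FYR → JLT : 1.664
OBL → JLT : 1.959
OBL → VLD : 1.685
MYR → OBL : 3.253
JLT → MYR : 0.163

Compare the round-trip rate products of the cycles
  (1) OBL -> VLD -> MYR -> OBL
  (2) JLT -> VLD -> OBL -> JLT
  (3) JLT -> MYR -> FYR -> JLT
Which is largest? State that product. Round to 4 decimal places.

1.1478

(1) 1.685 × 0.2094 × 3.253 = 1.14779
(2) 0.7912 × 0.6004 × 1.959 = 0.93060
(3) 0.163 × 3.713 × 1.664 = 1.00708
Highest is cycle (1) at 1.1478 (>1, arbitrage).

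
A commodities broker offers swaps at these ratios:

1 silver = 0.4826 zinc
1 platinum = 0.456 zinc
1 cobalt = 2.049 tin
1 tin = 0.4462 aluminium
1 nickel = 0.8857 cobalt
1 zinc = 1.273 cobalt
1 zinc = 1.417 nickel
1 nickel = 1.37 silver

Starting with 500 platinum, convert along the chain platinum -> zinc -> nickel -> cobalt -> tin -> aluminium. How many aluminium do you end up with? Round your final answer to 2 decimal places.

500 platinum × 0.456 = 228 zinc
228 zinc × 1.417 = 323.076 nickel
323.076 nickel × 0.8857 = 286.1484132 cobalt
286.1484132 cobalt × 2.049 = 586.3180986468 tin
586.3180986468 tin × 0.4462 = 261.61513561620216 aluminium

261.62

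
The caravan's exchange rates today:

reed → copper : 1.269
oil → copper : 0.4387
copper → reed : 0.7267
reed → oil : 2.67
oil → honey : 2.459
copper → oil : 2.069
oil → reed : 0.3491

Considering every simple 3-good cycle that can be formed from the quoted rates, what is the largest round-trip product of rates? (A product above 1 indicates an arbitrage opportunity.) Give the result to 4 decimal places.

copper→oil→reed→copper: 2.069 × 0.3491 × 1.269 = 0.91658
copper→reed→oil→copper: 0.7267 × 2.67 × 0.4387 = 0.85120
Maximum is copper→oil→reed→copper at 0.9166; no arbitrage — every cycle loses value.

0.9166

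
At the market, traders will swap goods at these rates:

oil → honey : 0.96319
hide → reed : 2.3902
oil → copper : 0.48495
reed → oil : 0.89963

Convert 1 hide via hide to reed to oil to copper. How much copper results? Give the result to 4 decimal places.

1.0428

1 hide × 2.3902 = 2.3902 reed
2.3902 reed × 0.89963 = 2.150295626 oil
2.150295626 oil × 0.48495 = 1.0427858638287 copper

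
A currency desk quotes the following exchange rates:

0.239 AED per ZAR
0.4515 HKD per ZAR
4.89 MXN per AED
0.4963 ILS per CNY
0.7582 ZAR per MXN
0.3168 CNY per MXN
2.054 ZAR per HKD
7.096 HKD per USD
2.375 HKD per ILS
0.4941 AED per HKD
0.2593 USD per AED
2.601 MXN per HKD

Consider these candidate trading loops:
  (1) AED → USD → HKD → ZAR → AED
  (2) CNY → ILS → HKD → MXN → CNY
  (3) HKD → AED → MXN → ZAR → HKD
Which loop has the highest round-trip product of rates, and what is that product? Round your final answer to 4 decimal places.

0.9713

(1) 0.2593 × 7.096 × 2.054 × 0.239 = 0.90326
(2) 0.4963 × 2.375 × 2.601 × 0.3168 = 0.97126
(3) 0.4941 × 4.89 × 0.7582 × 0.4515 = 0.82711
Highest is cycle (2) at 0.9713 (≤1, no arbitrage).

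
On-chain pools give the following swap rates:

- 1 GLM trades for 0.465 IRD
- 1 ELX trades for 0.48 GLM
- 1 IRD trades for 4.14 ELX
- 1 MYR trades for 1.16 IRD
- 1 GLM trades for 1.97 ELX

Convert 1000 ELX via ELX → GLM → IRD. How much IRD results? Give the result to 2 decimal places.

223.20

1000 ELX × 0.48 = 480 GLM
480 GLM × 0.465 = 223.2 IRD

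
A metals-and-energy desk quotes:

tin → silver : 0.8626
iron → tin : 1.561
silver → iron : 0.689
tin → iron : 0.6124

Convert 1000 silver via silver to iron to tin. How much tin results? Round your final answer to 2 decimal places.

1000 silver × 0.689 = 689 iron
689 iron × 1.561 = 1075.529 tin

1075.53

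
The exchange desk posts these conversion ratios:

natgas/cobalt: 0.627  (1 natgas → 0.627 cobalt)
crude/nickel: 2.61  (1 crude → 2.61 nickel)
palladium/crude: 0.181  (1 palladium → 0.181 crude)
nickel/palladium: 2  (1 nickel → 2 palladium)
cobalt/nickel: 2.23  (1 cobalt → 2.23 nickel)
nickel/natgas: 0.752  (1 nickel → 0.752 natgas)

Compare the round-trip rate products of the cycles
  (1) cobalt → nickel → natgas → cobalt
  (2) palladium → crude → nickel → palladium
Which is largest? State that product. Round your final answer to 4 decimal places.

1.0515

(1) 2.23 × 0.752 × 0.627 = 1.05145
(2) 0.181 × 2.61 × 2 = 0.94482
Highest is cycle (1) at 1.0515 (>1, arbitrage).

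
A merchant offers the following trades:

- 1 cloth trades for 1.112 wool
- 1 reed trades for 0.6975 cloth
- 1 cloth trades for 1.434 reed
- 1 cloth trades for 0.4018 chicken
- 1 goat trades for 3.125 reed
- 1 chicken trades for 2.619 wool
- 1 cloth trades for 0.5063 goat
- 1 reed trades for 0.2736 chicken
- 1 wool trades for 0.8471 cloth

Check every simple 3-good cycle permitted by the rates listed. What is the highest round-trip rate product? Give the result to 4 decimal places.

reed→cloth→goat→reed: 0.6975 × 0.5063 × 3.125 = 1.10358
cloth→chicken→wool→cloth: 0.4018 × 2.619 × 0.8471 = 0.89142
Maximum is reed→cloth→goat→reed at 1.1036; arbitrage exists.

1.1036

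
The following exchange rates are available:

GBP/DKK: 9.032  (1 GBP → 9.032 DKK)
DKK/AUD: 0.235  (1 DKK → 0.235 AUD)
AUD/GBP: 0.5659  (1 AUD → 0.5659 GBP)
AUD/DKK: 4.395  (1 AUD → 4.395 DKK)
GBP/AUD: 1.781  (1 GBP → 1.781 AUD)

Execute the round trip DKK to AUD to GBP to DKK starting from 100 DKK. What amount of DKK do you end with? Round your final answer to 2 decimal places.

120.11

100 DKK × 0.235 = 23.5 AUD
23.5 AUD × 0.5659 = 13.29865 GBP
13.29865 GBP × 9.032 = 120.1134068 DKK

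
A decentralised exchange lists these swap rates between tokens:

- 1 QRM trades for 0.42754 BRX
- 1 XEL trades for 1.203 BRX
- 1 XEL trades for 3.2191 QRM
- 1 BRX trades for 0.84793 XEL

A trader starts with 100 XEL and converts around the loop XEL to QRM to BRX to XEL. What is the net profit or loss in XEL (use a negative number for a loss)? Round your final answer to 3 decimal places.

100 XEL × 3.2191 = 321.91 QRM
321.91 QRM × 0.42754 = 137.6294014 BRX
137.6294014 BRX × 0.84793 = 116.700098329102 XEL
Net change: 116.700098329102 − 100 = 16.700098329102 XEL

16.700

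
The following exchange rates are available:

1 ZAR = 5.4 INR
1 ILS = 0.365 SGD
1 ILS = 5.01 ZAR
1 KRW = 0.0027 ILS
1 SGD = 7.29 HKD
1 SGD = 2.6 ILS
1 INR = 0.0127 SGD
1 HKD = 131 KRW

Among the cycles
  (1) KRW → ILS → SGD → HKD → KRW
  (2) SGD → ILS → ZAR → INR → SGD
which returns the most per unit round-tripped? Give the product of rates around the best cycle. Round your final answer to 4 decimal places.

(1) 0.0027 × 0.365 × 7.29 × 131 = 0.94114
(2) 2.6 × 5.01 × 5.4 × 0.0127 = 0.89332
Highest is cycle (1) at 0.9411 (≤1, no arbitrage).

0.9411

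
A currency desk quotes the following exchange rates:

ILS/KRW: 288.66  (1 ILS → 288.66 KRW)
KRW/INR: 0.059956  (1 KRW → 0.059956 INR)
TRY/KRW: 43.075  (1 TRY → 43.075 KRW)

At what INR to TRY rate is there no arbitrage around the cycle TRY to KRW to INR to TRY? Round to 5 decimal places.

0.38721

Known legs of the cycle: 43.075 × 0.059956 = 2.5826047
For no arbitrage the full-cycle product must be 1, so the missing rate is 1 / 2.5826047 ≈ 0.3872060.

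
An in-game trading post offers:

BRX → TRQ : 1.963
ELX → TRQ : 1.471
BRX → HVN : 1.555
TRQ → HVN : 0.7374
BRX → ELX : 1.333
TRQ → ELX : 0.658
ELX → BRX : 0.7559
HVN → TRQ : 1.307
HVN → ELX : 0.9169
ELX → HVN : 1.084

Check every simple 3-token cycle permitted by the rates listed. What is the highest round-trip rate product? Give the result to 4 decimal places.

1.0777

BRX→HVN→ELX→BRX: 1.555 × 0.9169 × 0.7559 = 1.07775
HVN→ELX→TRQ→HVN: 0.9169 × 1.471 × 0.7374 = 0.99458
BRX→TRQ→ELX→BRX: 1.963 × 0.658 × 0.7559 = 0.97636
HVN→TRQ→ELX→HVN: 1.307 × 0.658 × 1.084 = 0.93225
Maximum is BRX→HVN→ELX→BRX at 1.0777; arbitrage exists.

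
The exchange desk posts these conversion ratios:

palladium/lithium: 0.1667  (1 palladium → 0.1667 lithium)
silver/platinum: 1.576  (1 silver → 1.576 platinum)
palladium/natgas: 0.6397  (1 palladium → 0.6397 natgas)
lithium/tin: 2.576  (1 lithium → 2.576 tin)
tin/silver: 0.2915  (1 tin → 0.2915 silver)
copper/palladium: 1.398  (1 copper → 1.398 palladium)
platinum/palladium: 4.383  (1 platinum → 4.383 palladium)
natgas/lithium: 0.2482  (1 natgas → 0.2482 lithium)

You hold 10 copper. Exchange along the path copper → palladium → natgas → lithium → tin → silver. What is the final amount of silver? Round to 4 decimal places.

10 copper × 1.398 = 13.98 palladium
13.98 palladium × 0.6397 = 8.943006 natgas
8.943006 natgas × 0.2482 = 2.2196540892 lithium
2.2196540892 lithium × 2.576 = 5.7178289337792 tin
5.7178289337792 tin × 0.2915 = 1.6667471341966368 silver

1.6667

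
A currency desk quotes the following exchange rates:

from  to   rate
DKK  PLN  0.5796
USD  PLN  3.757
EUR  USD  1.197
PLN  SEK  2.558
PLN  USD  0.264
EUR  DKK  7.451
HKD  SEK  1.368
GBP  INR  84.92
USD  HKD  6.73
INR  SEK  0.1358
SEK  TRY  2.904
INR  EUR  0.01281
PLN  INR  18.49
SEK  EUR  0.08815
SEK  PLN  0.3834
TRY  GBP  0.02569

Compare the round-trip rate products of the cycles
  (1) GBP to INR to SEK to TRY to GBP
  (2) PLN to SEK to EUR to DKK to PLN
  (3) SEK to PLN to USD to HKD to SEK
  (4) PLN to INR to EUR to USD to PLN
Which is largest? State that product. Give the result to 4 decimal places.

1.0652

(1) 84.92 × 0.1358 × 2.904 × 0.02569 = 0.86034
(2) 2.558 × 0.08815 × 7.451 × 0.5796 = 0.97379
(3) 0.3834 × 0.264 × 6.73 × 1.368 = 0.93187
(4) 18.49 × 0.01281 × 1.197 × 3.757 = 1.06518
Highest is cycle (4) at 1.0652 (>1, arbitrage).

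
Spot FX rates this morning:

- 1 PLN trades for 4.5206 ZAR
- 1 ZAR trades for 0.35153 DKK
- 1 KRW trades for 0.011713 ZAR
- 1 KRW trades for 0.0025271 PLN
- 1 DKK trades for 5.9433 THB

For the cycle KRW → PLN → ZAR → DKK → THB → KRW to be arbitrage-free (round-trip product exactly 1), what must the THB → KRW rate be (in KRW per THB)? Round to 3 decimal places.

41.898

Known legs of the cycle: 0.0025271 × 4.5206 × 0.35153 × 5.9433 = 0.02386758925376653674
For no arbitrage the full-cycle product must be 1, so the missing rate is 1 / 0.02386758925376653674 ≈ 41.89782.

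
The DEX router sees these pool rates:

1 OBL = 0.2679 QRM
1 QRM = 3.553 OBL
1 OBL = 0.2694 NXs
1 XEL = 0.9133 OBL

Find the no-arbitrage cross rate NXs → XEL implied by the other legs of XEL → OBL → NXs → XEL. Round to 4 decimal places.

Known legs of the cycle: 0.9133 × 0.2694 = 0.24604302
For no arbitrage the full-cycle product must be 1, so the missing rate is 1 / 0.24604302 ≈ 4.064330.

4.0643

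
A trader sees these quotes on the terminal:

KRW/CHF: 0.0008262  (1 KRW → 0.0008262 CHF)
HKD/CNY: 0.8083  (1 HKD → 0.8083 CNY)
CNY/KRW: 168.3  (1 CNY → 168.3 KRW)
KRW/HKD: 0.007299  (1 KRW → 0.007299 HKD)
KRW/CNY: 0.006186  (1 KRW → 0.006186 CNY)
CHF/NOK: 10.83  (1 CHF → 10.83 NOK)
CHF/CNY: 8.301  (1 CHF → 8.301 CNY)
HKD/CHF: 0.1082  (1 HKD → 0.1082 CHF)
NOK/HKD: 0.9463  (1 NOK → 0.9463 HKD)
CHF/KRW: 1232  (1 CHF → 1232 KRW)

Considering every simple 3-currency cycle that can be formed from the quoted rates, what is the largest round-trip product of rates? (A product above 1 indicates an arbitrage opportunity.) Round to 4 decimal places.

1.1542

CNY→KRW→CHF→CNY: 168.3 × 0.0008262 × 8.301 = 1.15425
HKD→CHF→NOK→HKD: 0.1082 × 10.83 × 0.9463 = 1.10888
CNY→KRW→HKD→CNY: 168.3 × 0.007299 × 0.8083 = 0.99293
KRW→HKD→CHF→KRW: 0.007299 × 0.1082 × 1232 = 0.97297
Maximum is CNY→KRW→CHF→CNY at 1.1542; arbitrage exists.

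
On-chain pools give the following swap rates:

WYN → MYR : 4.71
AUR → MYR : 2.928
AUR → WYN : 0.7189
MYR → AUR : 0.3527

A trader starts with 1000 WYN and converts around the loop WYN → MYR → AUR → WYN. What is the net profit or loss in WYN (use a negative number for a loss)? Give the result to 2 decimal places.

1000 WYN × 4.71 = 4710 MYR
4710 MYR × 0.3527 = 1661.217 AUR
1661.217 AUR × 0.7189 = 1194.2489013 WYN
Net change: 1194.2489013 − 1000 = 194.2489013 WYN

194.25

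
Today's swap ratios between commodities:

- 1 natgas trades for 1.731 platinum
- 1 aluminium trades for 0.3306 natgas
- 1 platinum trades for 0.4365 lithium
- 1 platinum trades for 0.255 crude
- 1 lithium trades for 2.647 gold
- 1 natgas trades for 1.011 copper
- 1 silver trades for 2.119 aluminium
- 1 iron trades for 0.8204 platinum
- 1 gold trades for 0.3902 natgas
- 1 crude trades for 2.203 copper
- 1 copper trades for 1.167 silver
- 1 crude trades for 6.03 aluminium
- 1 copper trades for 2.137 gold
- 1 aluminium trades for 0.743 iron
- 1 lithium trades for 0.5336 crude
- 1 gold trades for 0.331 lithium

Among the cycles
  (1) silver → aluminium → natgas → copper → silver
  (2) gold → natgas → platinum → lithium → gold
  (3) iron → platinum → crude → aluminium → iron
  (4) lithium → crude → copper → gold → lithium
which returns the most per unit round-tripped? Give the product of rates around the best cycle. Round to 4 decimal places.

0.9373

(1) 2.119 × 0.3306 × 1.011 × 1.167 = 0.82652
(2) 0.3902 × 1.731 × 0.4365 × 2.647 = 0.78041
(3) 0.8204 × 0.255 × 6.03 × 0.743 = 0.93729
(4) 0.5336 × 2.203 × 2.137 × 0.331 = 0.83150
Highest is cycle (3) at 0.9373 (≤1, no arbitrage).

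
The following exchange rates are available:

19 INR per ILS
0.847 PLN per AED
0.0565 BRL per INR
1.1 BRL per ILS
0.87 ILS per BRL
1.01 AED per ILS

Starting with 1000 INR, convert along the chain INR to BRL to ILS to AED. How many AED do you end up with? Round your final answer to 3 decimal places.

49.647

1000 INR × 0.0565 = 56.5 BRL
56.5 BRL × 0.87 = 49.155 ILS
49.155 ILS × 1.01 = 49.64655 AED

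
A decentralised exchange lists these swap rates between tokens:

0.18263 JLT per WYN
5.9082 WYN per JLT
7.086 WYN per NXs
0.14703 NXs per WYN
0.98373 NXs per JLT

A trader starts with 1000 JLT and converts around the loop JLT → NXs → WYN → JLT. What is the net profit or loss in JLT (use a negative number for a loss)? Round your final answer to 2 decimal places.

273.06

1000 JLT × 0.98373 = 983.73 NXs
983.73 NXs × 7.086 = 6970.71078 WYN
6970.71078 WYN × 0.18263 = 1273.0609097514 JLT
Net change: 1273.0609097514 − 1000 = 273.0609097514 JLT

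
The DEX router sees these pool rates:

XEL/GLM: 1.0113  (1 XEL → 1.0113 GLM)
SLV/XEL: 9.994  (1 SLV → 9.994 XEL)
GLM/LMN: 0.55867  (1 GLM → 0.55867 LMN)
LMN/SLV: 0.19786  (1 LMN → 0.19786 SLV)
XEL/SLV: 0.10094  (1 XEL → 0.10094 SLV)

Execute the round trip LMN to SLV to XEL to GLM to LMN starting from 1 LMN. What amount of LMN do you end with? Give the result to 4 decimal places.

1 LMN × 0.19786 = 0.19786 SLV
0.19786 SLV × 9.994 = 1.97741284 XEL
1.97741284 XEL × 1.0113 = 1.999757605092 GLM
1.999757605092 GLM × 0.55867 = 1.11720458123674764 LMN

1.1172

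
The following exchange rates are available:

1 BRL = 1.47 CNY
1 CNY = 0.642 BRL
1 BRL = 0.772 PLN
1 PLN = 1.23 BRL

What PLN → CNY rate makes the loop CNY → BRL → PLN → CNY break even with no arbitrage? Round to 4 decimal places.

2.0177

Known legs of the cycle: 0.642 × 0.772 = 0.495624
For no arbitrage the full-cycle product must be 1, so the missing rate is 1 / 0.495624 ≈ 2.017659.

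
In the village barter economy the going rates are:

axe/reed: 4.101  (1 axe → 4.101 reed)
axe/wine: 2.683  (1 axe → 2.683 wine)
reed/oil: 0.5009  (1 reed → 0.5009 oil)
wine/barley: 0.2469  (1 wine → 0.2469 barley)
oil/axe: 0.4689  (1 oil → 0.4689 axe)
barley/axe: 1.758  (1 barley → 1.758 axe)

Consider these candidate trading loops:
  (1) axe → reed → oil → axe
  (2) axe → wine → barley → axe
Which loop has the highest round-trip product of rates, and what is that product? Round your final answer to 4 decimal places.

1.1646

(1) 4.101 × 0.5009 × 0.4689 = 0.96321
(2) 2.683 × 0.2469 × 1.758 = 1.16456
Highest is cycle (2) at 1.1646 (>1, arbitrage).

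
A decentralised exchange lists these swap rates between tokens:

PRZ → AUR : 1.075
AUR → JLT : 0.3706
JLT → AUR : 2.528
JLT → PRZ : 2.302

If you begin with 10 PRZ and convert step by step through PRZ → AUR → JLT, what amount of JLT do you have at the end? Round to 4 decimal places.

3.9840

10 PRZ × 1.075 = 10.75 AUR
10.75 AUR × 0.3706 = 3.98395 JLT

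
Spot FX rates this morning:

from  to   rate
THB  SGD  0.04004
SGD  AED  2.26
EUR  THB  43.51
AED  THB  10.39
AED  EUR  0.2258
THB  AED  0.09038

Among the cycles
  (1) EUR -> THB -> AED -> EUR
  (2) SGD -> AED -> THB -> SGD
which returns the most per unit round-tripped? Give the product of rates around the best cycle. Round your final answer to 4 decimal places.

(1) 43.51 × 0.09038 × 0.2258 = 0.88794
(2) 2.26 × 10.39 × 0.04004 = 0.94020
Highest is cycle (2) at 0.9402 (≤1, no arbitrage).

0.9402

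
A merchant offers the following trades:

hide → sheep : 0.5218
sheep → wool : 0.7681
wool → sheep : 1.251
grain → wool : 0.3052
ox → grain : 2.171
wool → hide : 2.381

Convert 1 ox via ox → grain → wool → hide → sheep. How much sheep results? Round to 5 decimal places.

0.82320

1 ox × 2.171 = 2.171 grain
2.171 grain × 0.3052 = 0.6625892 wool
0.6625892 wool × 2.381 = 1.5776248852 hide
1.5776248852 hide × 0.5218 = 0.82320466509736 sheep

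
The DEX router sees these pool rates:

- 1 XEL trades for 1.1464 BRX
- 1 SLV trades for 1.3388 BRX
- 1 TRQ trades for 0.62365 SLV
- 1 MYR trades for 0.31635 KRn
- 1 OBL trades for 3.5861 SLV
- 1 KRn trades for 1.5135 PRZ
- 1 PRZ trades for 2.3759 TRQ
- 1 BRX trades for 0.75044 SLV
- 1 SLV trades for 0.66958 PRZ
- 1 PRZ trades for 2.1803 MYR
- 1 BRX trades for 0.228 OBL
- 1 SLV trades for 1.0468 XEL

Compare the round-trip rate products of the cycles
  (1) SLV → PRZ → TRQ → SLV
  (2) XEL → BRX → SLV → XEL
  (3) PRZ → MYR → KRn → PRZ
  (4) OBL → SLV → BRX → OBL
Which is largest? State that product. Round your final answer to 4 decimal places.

1.0946

(1) 0.66958 × 2.3759 × 0.62365 = 0.99214
(2) 1.1464 × 0.75044 × 1.0468 = 0.90057
(3) 2.1803 × 0.31635 × 1.5135 = 1.04392
(4) 3.5861 × 1.3388 × 0.228 = 1.09464
Highest is cycle (4) at 1.0946 (>1, arbitrage).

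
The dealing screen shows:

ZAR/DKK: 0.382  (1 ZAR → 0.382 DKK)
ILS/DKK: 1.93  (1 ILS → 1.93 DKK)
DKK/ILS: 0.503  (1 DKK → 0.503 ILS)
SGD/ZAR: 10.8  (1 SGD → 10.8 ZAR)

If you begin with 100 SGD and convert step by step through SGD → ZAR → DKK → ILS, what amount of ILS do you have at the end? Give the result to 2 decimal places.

207.52

100 SGD × 10.8 = 1080 ZAR
1080 ZAR × 0.382 = 412.56 DKK
412.56 DKK × 0.503 = 207.51768 ILS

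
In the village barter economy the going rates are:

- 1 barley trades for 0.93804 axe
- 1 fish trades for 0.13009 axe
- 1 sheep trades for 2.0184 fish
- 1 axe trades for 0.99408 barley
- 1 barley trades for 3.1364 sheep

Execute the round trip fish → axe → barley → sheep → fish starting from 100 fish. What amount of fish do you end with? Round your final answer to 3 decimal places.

81.866

100 fish × 0.13009 = 13.009 axe
13.009 axe × 0.99408 = 12.93198672 barley
12.93198672 barley × 3.1364 = 40.559883148608 sheep
40.559883148608 sheep × 2.0184 = 81.8660681471503872 fish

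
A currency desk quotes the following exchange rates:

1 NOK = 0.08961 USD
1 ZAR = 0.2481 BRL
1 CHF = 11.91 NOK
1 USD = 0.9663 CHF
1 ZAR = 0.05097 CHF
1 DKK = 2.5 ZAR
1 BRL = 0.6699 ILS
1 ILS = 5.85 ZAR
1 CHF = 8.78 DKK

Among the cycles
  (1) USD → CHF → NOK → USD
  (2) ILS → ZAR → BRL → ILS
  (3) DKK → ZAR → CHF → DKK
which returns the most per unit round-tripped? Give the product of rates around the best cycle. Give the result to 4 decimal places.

1.1188

(1) 0.9663 × 11.91 × 0.08961 = 1.03129
(2) 5.85 × 0.2481 × 0.6699 = 0.97228
(3) 2.5 × 0.05097 × 8.78 = 1.11879
Highest is cycle (3) at 1.1188 (>1, arbitrage).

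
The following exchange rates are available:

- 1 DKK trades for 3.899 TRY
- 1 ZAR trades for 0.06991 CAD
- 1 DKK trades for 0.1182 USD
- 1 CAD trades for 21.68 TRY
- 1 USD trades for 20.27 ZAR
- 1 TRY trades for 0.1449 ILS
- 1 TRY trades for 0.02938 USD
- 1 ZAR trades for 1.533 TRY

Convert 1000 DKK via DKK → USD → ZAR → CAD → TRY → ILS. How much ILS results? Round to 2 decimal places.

526.18

1000 DKK × 0.1182 = 118.2 USD
118.2 USD × 20.27 = 2395.914 ZAR
2395.914 ZAR × 0.06991 = 167.49834774 CAD
167.49834774 CAD × 21.68 = 3631.3641790032 TRY
3631.3641790032 TRY × 0.1449 = 526.18466953756368 ILS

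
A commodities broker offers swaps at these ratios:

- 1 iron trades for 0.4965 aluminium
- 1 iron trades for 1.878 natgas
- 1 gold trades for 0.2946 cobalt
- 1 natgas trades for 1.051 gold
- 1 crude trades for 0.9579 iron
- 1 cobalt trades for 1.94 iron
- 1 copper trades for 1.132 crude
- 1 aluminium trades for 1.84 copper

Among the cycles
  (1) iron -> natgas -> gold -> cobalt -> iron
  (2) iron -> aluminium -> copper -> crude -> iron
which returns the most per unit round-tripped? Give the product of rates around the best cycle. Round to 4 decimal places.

(1) 1.878 × 1.051 × 0.2946 × 1.94 = 1.12806
(2) 0.4965 × 1.84 × 1.132 × 0.9579 = 0.99061
Highest is cycle (1) at 1.1281 (>1, arbitrage).

1.1281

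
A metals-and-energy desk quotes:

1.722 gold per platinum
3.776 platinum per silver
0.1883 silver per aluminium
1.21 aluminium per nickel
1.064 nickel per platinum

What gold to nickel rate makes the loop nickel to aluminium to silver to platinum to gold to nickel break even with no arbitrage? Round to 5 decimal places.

Known legs of the cycle: 1.21 × 0.1883 × 3.776 × 1.722 = 1.481497159296
For no arbitrage the full-cycle product must be 1, so the missing rate is 1 / 1.481497159296 ≈ 0.6749929.

0.67499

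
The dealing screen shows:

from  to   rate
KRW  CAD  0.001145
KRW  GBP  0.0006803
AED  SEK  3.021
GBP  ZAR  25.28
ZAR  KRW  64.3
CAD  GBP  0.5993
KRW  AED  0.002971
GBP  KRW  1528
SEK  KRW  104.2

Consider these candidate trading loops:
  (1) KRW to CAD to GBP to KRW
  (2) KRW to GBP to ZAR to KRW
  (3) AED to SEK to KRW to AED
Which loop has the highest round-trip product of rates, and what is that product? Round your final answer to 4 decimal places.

(1) 0.001145 × 0.5993 × 1528 = 1.04851
(2) 0.0006803 × 25.28 × 64.3 = 1.10583
(3) 3.021 × 104.2 × 0.002971 = 0.93524
Highest is cycle (2) at 1.1058 (>1, arbitrage).

1.1058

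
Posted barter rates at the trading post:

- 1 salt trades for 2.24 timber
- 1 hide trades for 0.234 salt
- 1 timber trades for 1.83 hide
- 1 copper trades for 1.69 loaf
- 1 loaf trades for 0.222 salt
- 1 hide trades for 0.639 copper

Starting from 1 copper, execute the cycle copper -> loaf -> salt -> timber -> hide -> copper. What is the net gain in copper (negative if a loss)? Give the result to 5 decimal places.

1 copper × 1.69 = 1.69 loaf
1.69 loaf × 0.222 = 0.37518 salt
0.37518 salt × 2.24 = 0.8404032 timber
0.8404032 timber × 1.83 = 1.537937856 hide
1.537937856 hide × 0.639 = 0.982742289984 copper
Net change: 0.982742289984 − 1 = -0.017257710016 copper

-0.01726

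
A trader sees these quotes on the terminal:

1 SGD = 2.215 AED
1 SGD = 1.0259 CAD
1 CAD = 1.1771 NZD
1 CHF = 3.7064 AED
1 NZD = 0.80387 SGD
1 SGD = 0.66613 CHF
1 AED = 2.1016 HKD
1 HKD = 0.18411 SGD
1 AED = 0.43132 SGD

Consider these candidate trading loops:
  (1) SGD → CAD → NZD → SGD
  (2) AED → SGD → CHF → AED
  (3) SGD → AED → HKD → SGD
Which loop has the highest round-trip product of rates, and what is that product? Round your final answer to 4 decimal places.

(1) 1.0259 × 1.1771 × 0.80387 = 0.97074
(2) 0.43132 × 0.66613 × 3.7064 = 1.06491
(3) 2.215 × 2.1016 × 0.18411 = 0.85704
Highest is cycle (2) at 1.0649 (>1, arbitrage).

1.0649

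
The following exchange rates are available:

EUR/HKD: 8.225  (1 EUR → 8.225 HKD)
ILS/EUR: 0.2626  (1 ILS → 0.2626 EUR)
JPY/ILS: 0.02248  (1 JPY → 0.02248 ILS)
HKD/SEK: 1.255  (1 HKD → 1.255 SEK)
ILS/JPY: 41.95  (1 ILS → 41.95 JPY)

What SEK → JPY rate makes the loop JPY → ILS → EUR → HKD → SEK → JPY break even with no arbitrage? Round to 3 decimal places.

Known legs of the cycle: 0.02248 × 0.2626 × 8.225 × 1.255 = 0.060935539574
For no arbitrage the full-cycle product must be 1, so the missing rate is 1 / 0.060935539574 ≈ 16.41078.

16.411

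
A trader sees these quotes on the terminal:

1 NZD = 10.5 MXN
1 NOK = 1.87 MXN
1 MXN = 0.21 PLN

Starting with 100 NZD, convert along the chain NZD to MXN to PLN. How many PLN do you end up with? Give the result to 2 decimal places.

100 NZD × 10.5 = 1050 MXN
1050 MXN × 0.21 = 220.5 PLN

220.50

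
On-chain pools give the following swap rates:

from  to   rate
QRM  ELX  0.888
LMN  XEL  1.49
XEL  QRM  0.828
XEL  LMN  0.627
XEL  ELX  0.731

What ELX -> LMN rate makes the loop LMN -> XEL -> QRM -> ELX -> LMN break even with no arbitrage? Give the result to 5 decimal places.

0.91279

Known legs of the cycle: 1.49 × 0.828 × 0.888 = 1.09554336
For no arbitrage the full-cycle product must be 1, so the missing rate is 1 / 1.09554336 ≈ 0.9127891.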